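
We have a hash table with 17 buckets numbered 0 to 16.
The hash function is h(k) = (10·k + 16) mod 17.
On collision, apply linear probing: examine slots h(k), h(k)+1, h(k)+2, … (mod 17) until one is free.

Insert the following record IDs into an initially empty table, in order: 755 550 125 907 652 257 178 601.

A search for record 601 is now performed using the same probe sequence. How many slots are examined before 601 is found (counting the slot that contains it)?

6

Insert 755: h=1, slot 1 empty → index 1.
Insert 550: h=8, slot 8 empty → index 8.
Insert 125: h=8, slot 8 occupied → index 9.
Insert 907: h=8, slots 8,9 occupied → index 10.
Insert 652: h=8, slots 8,9,10 occupied → index 11.
Insert 257: h=2, slot 2 empty → index 2.
Insert 178: h=11, slot 11 occupied → index 12.
Insert 601: h=8, slots 8,9,10,11,12 occupied → index 13.
Table: [., 755, 257, ., ., ., ., ., 550, 125, 907, 652, 178, 601, ., ., .]
Lookup 601: h=8, probe 8,9,10,11,12,13 → found at 13.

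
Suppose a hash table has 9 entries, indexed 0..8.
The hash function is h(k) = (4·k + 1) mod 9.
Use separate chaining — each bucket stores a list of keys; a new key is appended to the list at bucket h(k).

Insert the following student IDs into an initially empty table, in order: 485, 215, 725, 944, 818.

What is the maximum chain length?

4

Insert 485: h=6, bucket 6 empty -> new chain.
Insert 215: h=6, bucket 6 nonempty -> append to chain.
Insert 725: h=3, bucket 3 empty -> new chain.
Insert 944: h=6, bucket 6 nonempty -> append to chain.
Insert 818: h=6, bucket 6 nonempty -> append to chain.
Final buckets:
0: _
1: _
2: _
3: 725
4: _
5: _
6: 485 -> 215 -> 944 -> 818
7: _
8: _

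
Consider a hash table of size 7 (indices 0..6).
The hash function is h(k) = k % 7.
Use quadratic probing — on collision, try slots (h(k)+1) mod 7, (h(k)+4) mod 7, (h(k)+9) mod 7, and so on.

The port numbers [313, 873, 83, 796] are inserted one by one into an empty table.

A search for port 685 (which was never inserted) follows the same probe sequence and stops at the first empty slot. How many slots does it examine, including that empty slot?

3

313: h=5 -> slot 5
873: h=5, probe 5,6 -> slot 6
83: h=6, probe 6,0 -> slot 0
796: h=5, probe 5,6,2 -> slot 2
Table: [83, _, 796, _, _, 313, 873]
Lookup 685: h=6, probe 6,0,3 → slot 3 empty, not found.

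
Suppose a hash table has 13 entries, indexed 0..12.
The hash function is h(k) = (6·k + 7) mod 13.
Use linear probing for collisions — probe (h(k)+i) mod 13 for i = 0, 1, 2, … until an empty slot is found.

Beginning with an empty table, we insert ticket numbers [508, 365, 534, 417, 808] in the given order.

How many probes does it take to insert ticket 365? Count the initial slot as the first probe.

508: h=0 → slot 0
365: h=0, probe 0,1 → slot 1
534: h=0, probe 0,1,2 → slot 2
417: h=0, probe 0,1,2,3 → slot 3
808: h=6 → slot 6
Table: [508, 365, 534, 417, _, _, 808, _, _, _, _, _, _]

2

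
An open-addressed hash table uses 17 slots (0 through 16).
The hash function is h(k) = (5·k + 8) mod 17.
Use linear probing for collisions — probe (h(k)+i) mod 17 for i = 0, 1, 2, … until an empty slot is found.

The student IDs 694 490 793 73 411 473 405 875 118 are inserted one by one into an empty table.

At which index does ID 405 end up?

694 hashes to 10; slot 10 is free → place at 10.
490 hashes to 10; 10 taken → place at 11.
793 hashes to 12; slot 12 is free → place at 12.
73 hashes to 16; slot 16 is free → place at 16.
411 hashes to 6; slot 6 is free → place at 6.
473 hashes to 10; 10,11,12 taken → place at 13.
405 hashes to 10; 10,11,12,13 taken → place at 14.
875 hashes to 14; 14 taken → place at 15.
118 hashes to 3; slot 3 is free → place at 3.
Table: [., ., ., 118, ., ., 411, ., ., ., 694, 490, 793, 473, 405, 875, 73]

14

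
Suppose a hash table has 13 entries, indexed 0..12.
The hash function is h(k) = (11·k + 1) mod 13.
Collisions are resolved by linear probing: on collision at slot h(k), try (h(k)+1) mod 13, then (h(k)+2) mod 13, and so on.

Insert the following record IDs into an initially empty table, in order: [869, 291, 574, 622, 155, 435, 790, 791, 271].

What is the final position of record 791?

Insert 869: h=5, slot 5 empty -> index 5.
Insert 291: h=4, slot 4 empty -> index 4.
Insert 574: h=10, slot 10 empty -> index 10.
Insert 622: h=5, slot 5 occupied -> index 6.
Insert 155: h=3, slot 3 empty -> index 3.
Insert 435: h=2, slot 2 empty -> index 2.
Insert 790: h=7, slot 7 empty -> index 7.
Insert 791: h=5, slots 5,6,7 occupied -> index 8.
Insert 271: h=5, slots 5,6,7,8 occupied -> index 9.
Table: [∅, ∅, 435, 155, 291, 869, 622, 790, 791, 271, 574, ∅, ∅]

8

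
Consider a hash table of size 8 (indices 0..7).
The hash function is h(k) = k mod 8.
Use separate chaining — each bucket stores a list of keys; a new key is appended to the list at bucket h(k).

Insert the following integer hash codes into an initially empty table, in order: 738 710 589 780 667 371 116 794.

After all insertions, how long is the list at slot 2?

2

738 -> bucket 2
710 -> bucket 6
589 -> bucket 5
780 -> bucket 4
667 -> bucket 3
371 -> bucket 3 (collision)
116 -> bucket 4 (collision)
794 -> bucket 2 (collision)
Final buckets:
0: ∅
1: ∅
2: 738 -> 794
3: 667 -> 371
4: 780 -> 116
5: 589
6: 710
7: ∅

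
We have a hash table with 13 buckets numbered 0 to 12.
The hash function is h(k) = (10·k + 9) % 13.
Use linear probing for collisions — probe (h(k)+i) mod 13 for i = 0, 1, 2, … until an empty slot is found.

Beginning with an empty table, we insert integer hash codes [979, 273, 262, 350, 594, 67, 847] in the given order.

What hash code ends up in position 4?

979 hashes to 10; slot 10 is free => place at 10.
273 hashes to 9; slot 9 is free => place at 9.
262 hashes to 3; slot 3 is free => place at 3.
350 hashes to 12; slot 12 is free => place at 12.
594 hashes to 8; slot 8 is free => place at 8.
67 hashes to 3; 3 taken => place at 4.
847 hashes to 3; 3,4 taken => place at 5.
Table: [_, _, _, 262, 67, 847, _, _, 594, 273, 979, _, 350]

67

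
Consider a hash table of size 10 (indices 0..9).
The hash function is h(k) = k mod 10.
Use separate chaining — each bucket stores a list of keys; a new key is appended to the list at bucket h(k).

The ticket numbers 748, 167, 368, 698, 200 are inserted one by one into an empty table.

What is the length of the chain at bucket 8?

3

Insert 748: h=8, bucket 8 empty → new chain.
Insert 167: h=7, bucket 7 empty → new chain.
Insert 368: h=8, bucket 8 nonempty → append to chain.
Insert 698: h=8, bucket 8 nonempty → append to chain.
Insert 200: h=0, bucket 0 empty → new chain.
Final buckets:
0: 200
1: —
2: —
3: —
4: —
5: —
6: —
7: 167
8: 748 -> 368 -> 698
9: —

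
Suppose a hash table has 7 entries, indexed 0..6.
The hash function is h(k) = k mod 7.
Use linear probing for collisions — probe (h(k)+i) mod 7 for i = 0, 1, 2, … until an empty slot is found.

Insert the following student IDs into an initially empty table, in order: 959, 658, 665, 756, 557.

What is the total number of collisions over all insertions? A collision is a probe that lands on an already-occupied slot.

6

959: h=0 → slot 0
658: h=0, probe 0,1 → slot 1
665: h=0, probe 0,1,2 → slot 2
756: h=0, probe 0,1,2,3 → slot 3
557: h=4 → slot 4
Table: [959, 658, 665, 756, 557, ., .]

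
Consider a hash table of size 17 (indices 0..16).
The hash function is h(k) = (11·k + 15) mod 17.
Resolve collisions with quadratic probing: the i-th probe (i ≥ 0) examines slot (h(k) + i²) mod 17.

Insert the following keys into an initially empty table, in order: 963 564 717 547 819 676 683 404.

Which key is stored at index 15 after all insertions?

963: h=0 → slot 0
564: h=14 → slot 14
717: h=14, probe 14,15 → slot 15
547: h=14, probe 14,15,1 → slot 1
819: h=14, probe 14,15,1,6 → slot 6
676: h=5 → slot 5
683: h=14, probe 14,15,1,6,13 → slot 13
404: h=5, probe 5,6,9 → slot 9
Table: [963, 547, —, —, —, 676, 819, —, —, 404, —, —, —, 683, 564, 717, —]

717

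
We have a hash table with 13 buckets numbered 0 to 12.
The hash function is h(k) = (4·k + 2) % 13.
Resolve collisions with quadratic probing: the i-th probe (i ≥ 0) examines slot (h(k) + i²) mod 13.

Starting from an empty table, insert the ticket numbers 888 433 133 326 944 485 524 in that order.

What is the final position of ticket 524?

888 hashes to 5; slot 5 is free => place at 5.
433 hashes to 5; 5 taken => place at 6.
133 hashes to 1; slot 1 is free => place at 1.
326 hashes to 6; 6 taken => place at 7.
944 hashes to 8; slot 8 is free => place at 8.
485 hashes to 5; 5,6 taken => place at 9.
524 hashes to 5; 5,6,9,1,8 taken => place at 4.
Table: [—, 133, —, —, 524, 888, 433, 326, 944, 485, —, —, —]

4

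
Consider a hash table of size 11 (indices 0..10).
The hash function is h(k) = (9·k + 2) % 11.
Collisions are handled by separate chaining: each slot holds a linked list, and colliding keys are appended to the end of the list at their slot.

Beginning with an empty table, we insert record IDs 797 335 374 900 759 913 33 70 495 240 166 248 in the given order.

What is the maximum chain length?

5

797 → bucket 3
335 → bucket 3 (collision)
374 → bucket 2
900 → bucket 6
759 → bucket 2 (collision)
913 → bucket 2 (collision)
33 → bucket 2 (collision)
70 → bucket 5
495 → bucket 2 (collision)
240 → bucket 6 (collision)
166 → bucket 0
248 → bucket 1
Final buckets:
0: 166
1: 248
2: 374 -> 759 -> 913 -> 33 -> 495
3: 797 -> 335
4: ∅
5: 70
6: 900 -> 240
7: ∅
8: ∅
9: ∅
10: ∅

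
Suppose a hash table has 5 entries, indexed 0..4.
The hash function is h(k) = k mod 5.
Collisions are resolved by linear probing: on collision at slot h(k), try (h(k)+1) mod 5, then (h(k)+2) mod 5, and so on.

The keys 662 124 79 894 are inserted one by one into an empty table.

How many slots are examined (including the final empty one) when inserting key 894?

662 hashes to 2; slot 2 is free => place at 2.
124 hashes to 4; slot 4 is free => place at 4.
79 hashes to 4; 4 taken => place at 0.
894 hashes to 4; 4,0 taken => place at 1.
Table: [79, 894, 662, —, 124]

3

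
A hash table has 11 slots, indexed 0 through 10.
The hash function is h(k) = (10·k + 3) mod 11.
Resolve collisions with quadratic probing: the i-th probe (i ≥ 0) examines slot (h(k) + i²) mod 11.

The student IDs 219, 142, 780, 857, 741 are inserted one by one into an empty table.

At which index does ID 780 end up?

8

219 hashes to 4; slot 4 is free → place at 4.
142 hashes to 4; 4 taken → place at 5.
780 hashes to 4; 4,5 taken → place at 8.
857 hashes to 4; 4,5,8 taken → place at 2.
741 hashes to 10; slot 10 is free → place at 10.
Table: [∅, ∅, 857, ∅, 219, 142, ∅, ∅, 780, ∅, 741]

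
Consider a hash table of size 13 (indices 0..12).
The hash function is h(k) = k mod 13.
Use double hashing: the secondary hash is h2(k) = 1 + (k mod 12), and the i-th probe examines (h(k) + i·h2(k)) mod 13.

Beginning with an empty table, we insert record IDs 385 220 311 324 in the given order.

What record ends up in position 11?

385 hashes to 8; slot 8 is free → place at 8.
220 hashes to 12; slot 12 is free → place at 12.
311 hashes to 12, h2=12; 12 taken → place at 11.
324 hashes to 12, h2=1; 12 taken → place at 0.
Table: [324, ∅, ∅, ∅, ∅, ∅, ∅, ∅, 385, ∅, ∅, 311, 220]

311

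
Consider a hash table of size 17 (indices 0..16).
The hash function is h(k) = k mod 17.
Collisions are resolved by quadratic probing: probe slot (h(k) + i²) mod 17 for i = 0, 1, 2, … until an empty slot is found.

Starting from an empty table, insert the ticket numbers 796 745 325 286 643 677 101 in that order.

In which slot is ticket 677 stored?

796: h=14 -> slot 14
745: h=14, probe 14,15 -> slot 15
325: h=2 -> slot 2
286: h=14, probe 14,15,1 -> slot 1
643: h=14, probe 14,15,1,6 -> slot 6
677: h=14, probe 14,15,1,6,13 -> slot 13
101: h=16 -> slot 16
Table: [_, 286, 325, _, _, _, 643, _, _, _, _, _, _, 677, 796, 745, 101]

13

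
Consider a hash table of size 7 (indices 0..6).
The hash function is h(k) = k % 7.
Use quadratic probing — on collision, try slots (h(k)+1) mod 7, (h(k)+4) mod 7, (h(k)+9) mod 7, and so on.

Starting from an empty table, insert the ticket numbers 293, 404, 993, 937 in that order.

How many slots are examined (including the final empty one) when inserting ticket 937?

3

Insert 293: h=6, slot 6 empty -> index 6.
Insert 404: h=5, slot 5 empty -> index 5.
Insert 993: h=6, slot 6 occupied -> index 0.
Insert 937: h=6, slots 6,0 occupied -> index 3.
Table: [993, _, _, 937, _, 404, 293]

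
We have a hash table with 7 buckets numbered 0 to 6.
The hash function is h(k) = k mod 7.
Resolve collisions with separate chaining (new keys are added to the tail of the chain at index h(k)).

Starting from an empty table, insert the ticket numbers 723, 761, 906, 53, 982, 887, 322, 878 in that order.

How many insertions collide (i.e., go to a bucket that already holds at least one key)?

3

723 -> bucket 2
761 -> bucket 5
906 -> bucket 3
53 -> bucket 4
982 -> bucket 2 (collision)
887 -> bucket 5 (collision)
322 -> bucket 0
878 -> bucket 3 (collision)
Final buckets:
0: 322
1: ∅
2: 723 -> 982
3: 906 -> 878
4: 53
5: 761 -> 887
6: ∅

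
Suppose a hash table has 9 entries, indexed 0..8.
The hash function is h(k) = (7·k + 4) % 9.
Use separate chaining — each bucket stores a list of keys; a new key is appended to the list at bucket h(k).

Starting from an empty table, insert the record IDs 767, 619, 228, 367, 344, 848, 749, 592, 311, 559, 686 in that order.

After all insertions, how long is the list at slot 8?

3

767 → bucket 0
619 → bucket 8
228 → bucket 7
367 → bucket 8 (collision)
344 → bucket 0 (collision)
848 → bucket 0 (collision)
749 → bucket 0 (collision)
592 → bucket 8 (collision)
311 → bucket 3
559 → bucket 2
686 → bucket 0 (collision)
Final buckets:
0: 767 -> 344 -> 848 -> 749 -> 686
1: -
2: 559
3: 311
4: -
5: -
6: -
7: 228
8: 619 -> 367 -> 592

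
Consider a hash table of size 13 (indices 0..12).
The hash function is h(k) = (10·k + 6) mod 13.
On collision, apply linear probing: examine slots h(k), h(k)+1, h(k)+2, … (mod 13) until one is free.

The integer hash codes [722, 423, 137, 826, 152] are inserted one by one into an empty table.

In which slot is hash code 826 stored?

1

722 hashes to 11; slot 11 is free → place at 11.
423 hashes to 11; 11 taken → place at 12.
137 hashes to 11; 11,12 taken → place at 0.
826 hashes to 11; 11,12,0 taken → place at 1.
152 hashes to 5; slot 5 is free → place at 5.
Table: [137, 826, —, —, —, 152, —, —, —, —, —, 722, 423]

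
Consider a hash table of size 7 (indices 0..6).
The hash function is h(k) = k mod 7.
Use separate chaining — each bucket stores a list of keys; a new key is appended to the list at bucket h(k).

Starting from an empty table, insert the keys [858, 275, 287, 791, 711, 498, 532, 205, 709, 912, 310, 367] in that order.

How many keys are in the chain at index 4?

2

Insert 858: h=4, bucket 4 empty -> new chain.
Insert 275: h=2, bucket 2 empty -> new chain.
Insert 287: h=0, bucket 0 empty -> new chain.
Insert 791: h=0, bucket 0 nonempty -> append to chain.
Insert 711: h=4, bucket 4 nonempty -> append to chain.
Insert 498: h=1, bucket 1 empty -> new chain.
Insert 532: h=0, bucket 0 nonempty -> append to chain.
Insert 205: h=2, bucket 2 nonempty -> append to chain.
Insert 709: h=2, bucket 2 nonempty -> append to chain.
Insert 912: h=2, bucket 2 nonempty -> append to chain.
Insert 310: h=2, bucket 2 nonempty -> append to chain.
Insert 367: h=3, bucket 3 empty -> new chain.
Final buckets:
0: 287 -> 791 -> 532
1: 498
2: 275 -> 205 -> 709 -> 912 -> 310
3: 367
4: 858 -> 711
5: —
6: —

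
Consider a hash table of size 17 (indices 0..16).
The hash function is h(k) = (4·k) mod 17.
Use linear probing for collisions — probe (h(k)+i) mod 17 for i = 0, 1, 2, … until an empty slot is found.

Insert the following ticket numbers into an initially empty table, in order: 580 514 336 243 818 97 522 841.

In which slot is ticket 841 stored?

Insert 580: h=8, slot 8 empty => index 8.
Insert 514: h=16, slot 16 empty => index 16.
Insert 336: h=1, slot 1 empty => index 1.
Insert 243: h=3, slot 3 empty => index 3.
Insert 818: h=8, slot 8 occupied => index 9.
Insert 97: h=14, slot 14 empty => index 14.
Insert 522: h=14, slot 14 occupied => index 15.
Insert 841: h=15, slots 15,16 occupied => index 0.
Table: [841, 336, —, 243, —, —, —, —, 580, 818, —, —, —, —, 97, 522, 514]

0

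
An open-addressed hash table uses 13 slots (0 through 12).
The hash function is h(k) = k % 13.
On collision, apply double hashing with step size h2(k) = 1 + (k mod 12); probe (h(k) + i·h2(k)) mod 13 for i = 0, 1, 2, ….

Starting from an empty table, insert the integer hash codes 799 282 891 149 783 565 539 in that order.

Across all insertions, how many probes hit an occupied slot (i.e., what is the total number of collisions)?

799: h=6 => slot 6
282: h=9 => slot 9
891: h=7 => slot 7
149: h=6, h2=6, probe 6,12 => slot 12
783: h=3 => slot 3
565: h=6, h2=2, probe 6,8 => slot 8
539: h=6, h2=12, probe 6,5 => slot 5
Table: [∅, ∅, ∅, 783, ∅, 539, 799, 891, 565, 282, ∅, ∅, 149]

3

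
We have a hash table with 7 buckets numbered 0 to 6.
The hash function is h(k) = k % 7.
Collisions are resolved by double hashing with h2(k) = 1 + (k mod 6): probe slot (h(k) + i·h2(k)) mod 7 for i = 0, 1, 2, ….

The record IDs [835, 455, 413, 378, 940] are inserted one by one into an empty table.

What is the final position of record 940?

835 hashes to 2; slot 2 is free -> place at 2.
455 hashes to 0; slot 0 is free -> place at 0.
413 hashes to 0, h2=6; 0 taken -> place at 6.
378 hashes to 0, h2=1; 0 taken -> place at 1.
940 hashes to 2, h2=5; 2,0 taken -> place at 5.
Table: [455, 378, 835, _, _, 940, 413]

5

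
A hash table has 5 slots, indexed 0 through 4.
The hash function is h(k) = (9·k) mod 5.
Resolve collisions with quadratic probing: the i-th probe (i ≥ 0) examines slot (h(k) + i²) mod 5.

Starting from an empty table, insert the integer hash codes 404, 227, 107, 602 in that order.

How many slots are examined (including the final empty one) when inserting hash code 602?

3

404: h=1 => slot 1
227: h=3 => slot 3
107: h=3, probe 3,4 => slot 4
602: h=3, probe 3,4,2 => slot 2
Table: [—, 404, 602, 227, 107]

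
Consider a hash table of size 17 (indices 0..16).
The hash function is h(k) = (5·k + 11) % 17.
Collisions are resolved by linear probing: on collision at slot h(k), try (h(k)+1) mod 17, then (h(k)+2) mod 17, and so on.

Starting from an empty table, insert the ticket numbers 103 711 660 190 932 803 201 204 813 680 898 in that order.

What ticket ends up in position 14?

660

103 hashes to 16; slot 16 is free -> place at 16.
711 hashes to 13; slot 13 is free -> place at 13.
660 hashes to 13; 13 taken -> place at 14.
190 hashes to 9; slot 9 is free -> place at 9.
932 hashes to 13; 13,14 taken -> place at 15.
803 hashes to 14; 14,15,16 taken -> place at 0.
201 hashes to 13; 13,14,15,16,0 taken -> place at 1.
204 hashes to 11; slot 11 is free -> place at 11.
813 hashes to 13; 13,14,15,16,0,1 taken -> place at 2.
680 hashes to 11; 11 taken -> place at 12.
898 hashes to 13; 13,14,15,16,0,1,2 taken -> place at 3.
Table: [803, 201, 813, 898, -, -, -, -, -, 190, -, 204, 680, 711, 660, 932, 103]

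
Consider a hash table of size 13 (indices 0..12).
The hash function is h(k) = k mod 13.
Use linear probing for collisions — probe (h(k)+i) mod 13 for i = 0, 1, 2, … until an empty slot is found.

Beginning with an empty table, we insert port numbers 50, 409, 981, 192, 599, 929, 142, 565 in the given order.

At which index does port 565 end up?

50 hashes to 11; slot 11 is free => place at 11.
409 hashes to 6; slot 6 is free => place at 6.
981 hashes to 6; 6 taken => place at 7.
192 hashes to 10; slot 10 is free => place at 10.
599 hashes to 1; slot 1 is free => place at 1.
929 hashes to 6; 6,7 taken => place at 8.
142 hashes to 12; slot 12 is free => place at 12.
565 hashes to 6; 6,7,8 taken => place at 9.
Table: [∅, 599, ∅, ∅, ∅, ∅, 409, 981, 929, 565, 192, 50, 142]

9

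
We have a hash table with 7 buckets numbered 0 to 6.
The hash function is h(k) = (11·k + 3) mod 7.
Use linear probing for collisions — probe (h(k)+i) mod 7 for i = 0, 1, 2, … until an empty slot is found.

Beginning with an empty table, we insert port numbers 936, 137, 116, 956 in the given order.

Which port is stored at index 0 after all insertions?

956

936 hashes to 2; slot 2 is free -> place at 2.
137 hashes to 5; slot 5 is free -> place at 5.
116 hashes to 5; 5 taken -> place at 6.
956 hashes to 5; 5,6 taken -> place at 0.
Table: [956, ., 936, ., ., 137, 116]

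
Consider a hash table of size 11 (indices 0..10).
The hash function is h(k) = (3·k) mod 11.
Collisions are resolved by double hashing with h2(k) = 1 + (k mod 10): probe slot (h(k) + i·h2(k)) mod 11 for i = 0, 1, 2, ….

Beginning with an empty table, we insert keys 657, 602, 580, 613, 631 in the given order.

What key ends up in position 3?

580

657 hashes to 2; slot 2 is free → place at 2.
602 hashes to 2, h2=3; 2 taken → place at 5.
580 hashes to 2, h2=1; 2 taken → place at 3.
613 hashes to 2, h2=4; 2 taken → place at 6.
631 hashes to 1; slot 1 is free → place at 1.
Table: [-, 631, 657, 580, -, 602, 613, -, -, -, -]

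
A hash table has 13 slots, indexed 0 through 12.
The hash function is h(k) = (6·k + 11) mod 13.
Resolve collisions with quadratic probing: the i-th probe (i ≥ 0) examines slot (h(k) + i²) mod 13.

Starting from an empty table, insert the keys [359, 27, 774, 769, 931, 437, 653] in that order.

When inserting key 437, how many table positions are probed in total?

3

Insert 359: h=7, slot 7 empty → index 7.
Insert 27: h=4, slot 4 empty → index 4.
Insert 774: h=1, slot 1 empty → index 1.
Insert 769: h=10, slot 10 empty → index 10.
Insert 931: h=7, slot 7 occupied → index 8.
Insert 437: h=7, slots 7,8 occupied → index 11.
Insert 653: h=3, slot 3 empty → index 3.
Table: [∅, 774, ∅, 653, 27, ∅, ∅, 359, 931, ∅, 769, 437, ∅]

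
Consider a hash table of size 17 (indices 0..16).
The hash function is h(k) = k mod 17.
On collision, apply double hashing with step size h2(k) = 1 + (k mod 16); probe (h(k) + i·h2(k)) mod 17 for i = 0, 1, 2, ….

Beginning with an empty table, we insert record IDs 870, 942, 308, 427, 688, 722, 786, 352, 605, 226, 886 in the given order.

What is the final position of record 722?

870 hashes to 3; slot 3 is free => place at 3.
942 hashes to 7; slot 7 is free => place at 7.
308 hashes to 2; slot 2 is free => place at 2.
427 hashes to 2, h2=12; 2 taken => place at 14.
688 hashes to 8; slot 8 is free => place at 8.
722 hashes to 8, h2=3; 8 taken => place at 11.
786 hashes to 4; slot 4 is free => place at 4.
352 hashes to 12; slot 12 is free => place at 12.
605 hashes to 10; slot 10 is free => place at 10.
226 hashes to 5; slot 5 is free => place at 5.
886 hashes to 2, h2=7; 2 taken => place at 9.
Table: [-, -, 308, 870, 786, 226, -, 942, 688, 886, 605, 722, 352, -, 427, -, -]

11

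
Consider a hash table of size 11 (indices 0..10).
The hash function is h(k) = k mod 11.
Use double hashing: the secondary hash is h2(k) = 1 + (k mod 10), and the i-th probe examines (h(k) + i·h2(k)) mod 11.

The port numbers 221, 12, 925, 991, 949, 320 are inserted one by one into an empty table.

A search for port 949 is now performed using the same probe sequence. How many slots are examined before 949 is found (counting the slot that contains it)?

221: h=1 => slot 1
12: h=1, h2=3, probe 1,4 => slot 4
925: h=1, h2=6, probe 1,7 => slot 7
991: h=1, h2=2, probe 1,3 => slot 3
949: h=3, h2=10, probe 3,2 => slot 2
320: h=1, h2=1, probe 1,2,3,4,5 => slot 5
Table: [_, 221, 949, 991, 12, 320, _, 925, _, _, _]
Lookup 949: h=3, h2=10, probe 3,2 → found at 2.

2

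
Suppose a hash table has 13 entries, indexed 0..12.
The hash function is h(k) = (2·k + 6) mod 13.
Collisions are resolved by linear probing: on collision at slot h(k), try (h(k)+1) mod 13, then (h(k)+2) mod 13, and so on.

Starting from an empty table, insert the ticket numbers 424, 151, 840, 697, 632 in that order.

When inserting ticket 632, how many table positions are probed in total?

5

424 hashes to 9; slot 9 is free => place at 9.
151 hashes to 9; 9 taken => place at 10.
840 hashes to 9; 9,10 taken => place at 11.
697 hashes to 9; 9,10,11 taken => place at 12.
632 hashes to 9; 9,10,11,12 taken => place at 0.
Table: [632, ∅, ∅, ∅, ∅, ∅, ∅, ∅, ∅, 424, 151, 840, 697]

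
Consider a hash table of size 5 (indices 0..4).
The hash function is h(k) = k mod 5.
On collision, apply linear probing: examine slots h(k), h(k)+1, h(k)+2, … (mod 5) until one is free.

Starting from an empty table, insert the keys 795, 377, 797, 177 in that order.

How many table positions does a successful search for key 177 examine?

795: h=0 → slot 0
377: h=2 → slot 2
797: h=2, probe 2,3 → slot 3
177: h=2, probe 2,3,4 → slot 4
Table: [795, -, 377, 797, 177]
Lookup 177: h=2, probe 2,3,4 → found at 4.

3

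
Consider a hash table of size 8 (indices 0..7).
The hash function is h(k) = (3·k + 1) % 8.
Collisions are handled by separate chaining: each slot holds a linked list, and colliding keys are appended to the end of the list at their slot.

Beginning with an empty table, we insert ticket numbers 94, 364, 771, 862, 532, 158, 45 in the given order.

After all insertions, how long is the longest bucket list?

94 -> bucket 3
364 -> bucket 5
771 -> bucket 2
862 -> bucket 3 (collision)
532 -> bucket 5 (collision)
158 -> bucket 3 (collision)
45 -> bucket 0
Final buckets:
0: 45
1: _
2: 771
3: 94 -> 862 -> 158
4: _
5: 364 -> 532
6: _
7: _

3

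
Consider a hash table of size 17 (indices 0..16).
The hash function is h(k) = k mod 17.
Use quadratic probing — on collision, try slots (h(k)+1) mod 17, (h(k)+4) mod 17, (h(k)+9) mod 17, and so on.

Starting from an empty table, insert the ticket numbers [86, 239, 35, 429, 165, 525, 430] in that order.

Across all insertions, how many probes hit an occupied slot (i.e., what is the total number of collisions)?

Insert 86: h=1, slot 1 empty -> index 1.
Insert 239: h=1, slot 1 occupied -> index 2.
Insert 35: h=1, slots 1,2 occupied -> index 5.
Insert 429: h=4, slot 4 empty -> index 4.
Insert 165: h=12, slot 12 empty -> index 12.
Insert 525: h=15, slot 15 empty -> index 15.
Insert 430: h=5, slot 5 occupied -> index 6.
Table: [∅, 86, 239, ∅, 429, 35, 430, ∅, ∅, ∅, ∅, ∅, 165, ∅, ∅, 525, ∅]

4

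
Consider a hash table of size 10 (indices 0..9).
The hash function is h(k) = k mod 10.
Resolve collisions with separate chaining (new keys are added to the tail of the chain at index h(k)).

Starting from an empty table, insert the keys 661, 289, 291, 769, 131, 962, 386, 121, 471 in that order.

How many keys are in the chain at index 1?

661 → bucket 1
289 → bucket 9
291 → bucket 1 (collision)
769 → bucket 9 (collision)
131 → bucket 1 (collision)
962 → bucket 2
386 → bucket 6
121 → bucket 1 (collision)
471 → bucket 1 (collision)
Final buckets:
0: ∅
1: 661 -> 291 -> 131 -> 121 -> 471
2: 962
3: ∅
4: ∅
5: ∅
6: 386
7: ∅
8: ∅
9: 289 -> 769

5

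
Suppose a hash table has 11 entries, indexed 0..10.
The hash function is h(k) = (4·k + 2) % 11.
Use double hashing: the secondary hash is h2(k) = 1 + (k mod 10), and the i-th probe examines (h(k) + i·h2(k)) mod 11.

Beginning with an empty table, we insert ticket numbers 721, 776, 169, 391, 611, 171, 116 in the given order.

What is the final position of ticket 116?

721 hashes to 4; slot 4 is free -> place at 4.
776 hashes to 4, h2=7; 4 taken -> place at 0.
169 hashes to 7; slot 7 is free -> place at 7.
391 hashes to 4, h2=2; 4 taken -> place at 6.
611 hashes to 4, h2=2; 4,6 taken -> place at 8.
171 hashes to 4, h2=2; 4,6,8 taken -> place at 10.
116 hashes to 4, h2=7; 4,0,7 taken -> place at 3.
Table: [776, _, _, 116, 721, _, 391, 169, 611, _, 171]

3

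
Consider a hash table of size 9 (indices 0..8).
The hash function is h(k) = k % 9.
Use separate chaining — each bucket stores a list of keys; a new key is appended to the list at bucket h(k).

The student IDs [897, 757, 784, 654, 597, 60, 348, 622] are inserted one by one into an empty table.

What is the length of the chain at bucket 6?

897 -> bucket 6
757 -> bucket 1
784 -> bucket 1 (collision)
654 -> bucket 6 (collision)
597 -> bucket 3
60 -> bucket 6 (collision)
348 -> bucket 6 (collision)
622 -> bucket 1 (collision)
Final buckets:
0: —
1: 757 -> 784 -> 622
2: —
3: 597
4: —
5: —
6: 897 -> 654 -> 60 -> 348
7: —
8: —

4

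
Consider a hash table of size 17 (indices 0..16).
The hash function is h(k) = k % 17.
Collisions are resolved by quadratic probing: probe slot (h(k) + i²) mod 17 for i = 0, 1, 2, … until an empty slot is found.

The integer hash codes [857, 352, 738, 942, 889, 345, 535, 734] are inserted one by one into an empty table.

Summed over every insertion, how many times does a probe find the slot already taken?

857: h=7 => slot 7
352: h=12 => slot 12
738: h=7, probe 7,8 => slot 8
942: h=7, probe 7,8,11 => slot 11
889: h=5 => slot 5
345: h=5, probe 5,6 => slot 6
535: h=8, probe 8,9 => slot 9
734: h=3 => slot 3
Table: [—, —, —, 734, —, 889, 345, 857, 738, 535, —, 942, 352, —, —, —, —]

5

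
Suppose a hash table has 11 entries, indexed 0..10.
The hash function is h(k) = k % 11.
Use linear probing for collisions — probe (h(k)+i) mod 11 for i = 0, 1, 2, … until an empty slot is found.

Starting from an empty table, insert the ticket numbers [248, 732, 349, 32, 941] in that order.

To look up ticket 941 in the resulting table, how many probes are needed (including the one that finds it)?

4

248 hashes to 6; slot 6 is free -> place at 6.
732 hashes to 6; 6 taken -> place at 7.
349 hashes to 8; slot 8 is free -> place at 8.
32 hashes to 10; slot 10 is free -> place at 10.
941 hashes to 6; 6,7,8 taken -> place at 9.
Table: [∅, ∅, ∅, ∅, ∅, ∅, 248, 732, 349, 941, 32]
Lookup 941: h=6, probe 6,7,8,9 → found at 9.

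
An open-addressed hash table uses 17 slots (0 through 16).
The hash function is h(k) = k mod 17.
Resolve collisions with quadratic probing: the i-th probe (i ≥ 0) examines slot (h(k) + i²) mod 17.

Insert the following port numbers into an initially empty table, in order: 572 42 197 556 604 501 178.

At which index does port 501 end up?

0

572 hashes to 11; slot 11 is free => place at 11.
42 hashes to 8; slot 8 is free => place at 8.
197 hashes to 10; slot 10 is free => place at 10.
556 hashes to 12; slot 12 is free => place at 12.
604 hashes to 9; slot 9 is free => place at 9.
501 hashes to 8; 8,9,12 taken => place at 0.
178 hashes to 8; 8,9,12,0 taken => place at 7.
Table: [501, -, -, -, -, -, -, 178, 42, 604, 197, 572, 556, -, -, -, -]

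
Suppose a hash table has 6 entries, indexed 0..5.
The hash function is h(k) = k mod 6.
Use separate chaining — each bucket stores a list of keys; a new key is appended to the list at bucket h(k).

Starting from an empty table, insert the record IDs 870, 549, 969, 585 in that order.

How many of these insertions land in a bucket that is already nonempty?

870 -> bucket 0
549 -> bucket 3
969 -> bucket 3 (collision)
585 -> bucket 3 (collision)
Final buckets:
0: 870
1: .
2: .
3: 549 -> 969 -> 585
4: .
5: .

2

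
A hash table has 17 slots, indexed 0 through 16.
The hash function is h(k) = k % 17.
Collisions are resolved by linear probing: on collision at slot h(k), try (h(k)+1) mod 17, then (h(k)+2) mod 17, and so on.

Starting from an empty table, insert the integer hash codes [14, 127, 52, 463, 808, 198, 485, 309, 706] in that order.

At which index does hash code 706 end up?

12

Insert 14: h=14, slot 14 empty → index 14.
Insert 127: h=8, slot 8 empty → index 8.
Insert 52: h=1, slot 1 empty → index 1.
Insert 463: h=4, slot 4 empty → index 4.
Insert 808: h=9, slot 9 empty → index 9.
Insert 198: h=11, slot 11 empty → index 11.
Insert 485: h=9, slot 9 occupied → index 10.
Insert 309: h=3, slot 3 empty → index 3.
Insert 706: h=9, slots 9,10,11 occupied → index 12.
Table: [—, 52, —, 309, 463, —, —, —, 127, 808, 485, 198, 706, —, 14, —, —]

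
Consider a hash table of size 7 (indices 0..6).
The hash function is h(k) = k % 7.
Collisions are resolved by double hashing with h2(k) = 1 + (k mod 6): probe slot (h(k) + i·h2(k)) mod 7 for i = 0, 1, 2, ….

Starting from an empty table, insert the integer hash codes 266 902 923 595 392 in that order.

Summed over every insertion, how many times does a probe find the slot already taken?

266 hashes to 0; slot 0 is free → place at 0.
902 hashes to 6; slot 6 is free → place at 6.
923 hashes to 6, h2=6; 6 taken → place at 5.
595 hashes to 0, h2=2; 0 taken → place at 2.
392 hashes to 0, h2=3; 0 taken → place at 3.
Table: [266, ., 595, 392, ., 923, 902]

3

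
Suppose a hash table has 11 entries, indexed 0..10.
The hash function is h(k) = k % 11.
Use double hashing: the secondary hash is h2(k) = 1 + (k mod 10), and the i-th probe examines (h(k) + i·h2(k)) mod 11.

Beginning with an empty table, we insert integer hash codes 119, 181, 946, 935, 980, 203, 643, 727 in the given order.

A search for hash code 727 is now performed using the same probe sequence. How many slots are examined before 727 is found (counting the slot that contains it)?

4

119 hashes to 9; slot 9 is free -> place at 9.
181 hashes to 5; slot 5 is free -> place at 5.
946 hashes to 0; slot 0 is free -> place at 0.
935 hashes to 0, h2=6; 0 taken -> place at 6.
980 hashes to 1; slot 1 is free -> place at 1.
203 hashes to 5, h2=4; 5,9 taken -> place at 2.
643 hashes to 5, h2=4; 5,9,2,6 taken -> place at 10.
727 hashes to 1, h2=8; 1,9,6 taken -> place at 3.
Table: [946, 980, 203, 727, —, 181, 935, —, —, 119, 643]
Lookup 727: h=1, h2=8, probe 1,9,6,3 → found at 3.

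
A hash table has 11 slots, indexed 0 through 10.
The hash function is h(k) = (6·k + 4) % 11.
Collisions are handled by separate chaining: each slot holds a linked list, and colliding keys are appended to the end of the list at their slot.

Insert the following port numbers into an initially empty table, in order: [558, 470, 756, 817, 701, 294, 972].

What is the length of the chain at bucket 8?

Insert 558: h=8, bucket 8 empty -> new chain.
Insert 470: h=8, bucket 8 nonempty -> append to chain.
Insert 756: h=8, bucket 8 nonempty -> append to chain.
Insert 817: h=0, bucket 0 empty -> new chain.
Insert 701: h=8, bucket 8 nonempty -> append to chain.
Insert 294: h=8, bucket 8 nonempty -> append to chain.
Insert 972: h=6, bucket 6 empty -> new chain.
Final buckets:
0: 817
1: ∅
2: ∅
3: ∅
4: ∅
5: ∅
6: 972
7: ∅
8: 558 -> 470 -> 756 -> 701 -> 294
9: ∅
10: ∅

5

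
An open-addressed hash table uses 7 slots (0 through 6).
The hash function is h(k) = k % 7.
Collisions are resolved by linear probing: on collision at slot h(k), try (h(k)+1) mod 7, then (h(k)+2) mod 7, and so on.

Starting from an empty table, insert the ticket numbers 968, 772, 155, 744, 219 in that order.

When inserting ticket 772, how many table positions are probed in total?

2

Insert 968: h=2, slot 2 empty => index 2.
Insert 772: h=2, slot 2 occupied => index 3.
Insert 155: h=1, slot 1 empty => index 1.
Insert 744: h=2, slots 2,3 occupied => index 4.
Insert 219: h=2, slots 2,3,4 occupied => index 5.
Table: [., 155, 968, 772, 744, 219, .]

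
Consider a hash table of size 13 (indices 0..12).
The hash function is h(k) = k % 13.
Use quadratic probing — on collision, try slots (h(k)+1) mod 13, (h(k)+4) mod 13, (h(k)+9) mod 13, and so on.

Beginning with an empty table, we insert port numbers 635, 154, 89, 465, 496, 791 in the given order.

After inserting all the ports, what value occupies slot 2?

635 hashes to 11; slot 11 is free → place at 11.
154 hashes to 11; 11 taken → place at 12.
89 hashes to 11; 11,12 taken → place at 2.
465 hashes to 10; slot 10 is free → place at 10.
496 hashes to 2; 2 taken → place at 3.
791 hashes to 11; 11,12,2 taken → place at 7.
Table: [∅, ∅, 89, 496, ∅, ∅, ∅, 791, ∅, ∅, 465, 635, 154]

89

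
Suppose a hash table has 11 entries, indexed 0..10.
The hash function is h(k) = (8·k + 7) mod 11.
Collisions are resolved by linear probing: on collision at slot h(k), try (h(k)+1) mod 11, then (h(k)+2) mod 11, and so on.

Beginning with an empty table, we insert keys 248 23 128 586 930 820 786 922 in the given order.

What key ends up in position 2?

820

248 hashes to 0; slot 0 is free → place at 0.
23 hashes to 4; slot 4 is free → place at 4.
128 hashes to 8; slot 8 is free → place at 8.
586 hashes to 9; slot 9 is free → place at 9.
930 hashes to 0; 0 taken → place at 1.
820 hashes to 0; 0,1 taken → place at 2.
786 hashes to 3; slot 3 is free → place at 3.
922 hashes to 2; 2,3,4 taken → place at 5.
Table: [248, 930, 820, 786, 23, 922, —, —, 128, 586, —]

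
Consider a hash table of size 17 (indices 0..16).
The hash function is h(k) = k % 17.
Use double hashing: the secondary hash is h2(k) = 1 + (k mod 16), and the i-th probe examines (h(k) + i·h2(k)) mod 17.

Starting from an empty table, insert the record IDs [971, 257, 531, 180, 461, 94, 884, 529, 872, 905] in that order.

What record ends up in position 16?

971: h=2 -> slot 2
257: h=2, h2=2, probe 2,4 -> slot 4
531: h=4, h2=4, probe 4,8 -> slot 8
180: h=10 -> slot 10
461: h=2, h2=14, probe 2,16 -> slot 16
94: h=9 -> slot 9
884: h=0 -> slot 0
529: h=2, h2=2, probe 2,4,6 -> slot 6
872: h=5 -> slot 5
905: h=4, h2=10, probe 4,14 -> slot 14
Table: [884, -, 971, -, 257, 872, 529, -, 531, 94, 180, -, -, -, 905, -, 461]

461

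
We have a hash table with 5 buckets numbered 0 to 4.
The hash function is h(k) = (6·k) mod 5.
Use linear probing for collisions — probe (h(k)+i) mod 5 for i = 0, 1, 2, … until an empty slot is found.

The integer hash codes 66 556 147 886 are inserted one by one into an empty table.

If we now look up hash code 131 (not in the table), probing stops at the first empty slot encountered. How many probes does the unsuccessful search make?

5

Insert 66: h=1, slot 1 empty => index 1.
Insert 556: h=1, slot 1 occupied => index 2.
Insert 147: h=2, slot 2 occupied => index 3.
Insert 886: h=1, slots 1,2,3 occupied => index 4.
Table: [—, 66, 556, 147, 886]
Lookup 131: h=1, probe 1,2,3,4,0 → slot 0 empty, not found.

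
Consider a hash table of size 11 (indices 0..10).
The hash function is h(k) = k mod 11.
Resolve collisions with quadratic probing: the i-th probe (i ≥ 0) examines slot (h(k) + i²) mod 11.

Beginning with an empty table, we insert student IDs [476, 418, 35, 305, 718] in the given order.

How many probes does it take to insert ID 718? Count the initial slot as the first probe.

2

476: h=3 => slot 3
418: h=0 => slot 0
35: h=2 => slot 2
305: h=8 => slot 8
718: h=3, probe 3,4 => slot 4
Table: [418, —, 35, 476, 718, —, —, —, 305, —, —]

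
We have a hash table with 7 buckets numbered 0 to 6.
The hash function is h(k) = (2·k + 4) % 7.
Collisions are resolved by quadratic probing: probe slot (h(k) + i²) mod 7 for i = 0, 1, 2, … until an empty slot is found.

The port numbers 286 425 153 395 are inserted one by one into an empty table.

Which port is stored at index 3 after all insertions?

153

286 hashes to 2; slot 2 is free → place at 2.
425 hashes to 0; slot 0 is free → place at 0.
153 hashes to 2; 2 taken → place at 3.
395 hashes to 3; 3 taken → place at 4.
Table: [425, —, 286, 153, 395, —, —]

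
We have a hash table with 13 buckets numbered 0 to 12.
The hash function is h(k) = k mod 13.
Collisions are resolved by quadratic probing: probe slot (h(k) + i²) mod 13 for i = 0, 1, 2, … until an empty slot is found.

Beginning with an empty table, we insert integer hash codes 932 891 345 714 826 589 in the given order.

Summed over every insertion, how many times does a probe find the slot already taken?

932: h=9 → slot 9
891: h=7 → slot 7
345: h=7, probe 7,8 → slot 8
714: h=12 → slot 12
826: h=7, probe 7,8,11 → slot 11
589: h=4 → slot 4
Table: [∅, ∅, ∅, ∅, 589, ∅, ∅, 891, 345, 932, ∅, 826, 714]

3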